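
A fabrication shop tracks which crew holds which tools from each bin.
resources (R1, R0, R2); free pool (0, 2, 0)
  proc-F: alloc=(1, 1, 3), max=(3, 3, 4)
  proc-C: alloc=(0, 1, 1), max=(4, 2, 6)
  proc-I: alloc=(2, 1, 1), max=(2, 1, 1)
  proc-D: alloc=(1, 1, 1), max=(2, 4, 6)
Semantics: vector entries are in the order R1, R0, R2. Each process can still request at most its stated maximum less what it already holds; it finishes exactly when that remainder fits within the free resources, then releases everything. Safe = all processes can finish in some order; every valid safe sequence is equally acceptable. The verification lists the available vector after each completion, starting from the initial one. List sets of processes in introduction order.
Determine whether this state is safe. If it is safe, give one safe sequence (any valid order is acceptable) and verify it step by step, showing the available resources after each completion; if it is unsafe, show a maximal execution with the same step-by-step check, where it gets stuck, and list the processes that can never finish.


The state is UNSAFE.
Key observation: once proc-I, proc-F finish, the pool peaks at (3, 4, 4) — and every remaining process still needs more R2 than that.
The run proc-I, proc-F cannot be extended any further. Step-by-step check:
  pool = (0, 2, 0)
  proc-I: need (0, 0, 0) fits (0, 2, 0); releases (2, 1, 1), pool now (2, 3, 1)
  proc-F: need (2, 2, 1) fits (2, 3, 1); releases (1, 1, 3), pool now (3, 4, 4)
  blocked: proc-C wants (4, 1, 5), pool (3, 4, 4) — not enough R1 and R2
  blocked: proc-D wants (1, 3, 5), pool (3, 4, 4) — not enough R2
Permanently blocked: proc-C and proc-D.


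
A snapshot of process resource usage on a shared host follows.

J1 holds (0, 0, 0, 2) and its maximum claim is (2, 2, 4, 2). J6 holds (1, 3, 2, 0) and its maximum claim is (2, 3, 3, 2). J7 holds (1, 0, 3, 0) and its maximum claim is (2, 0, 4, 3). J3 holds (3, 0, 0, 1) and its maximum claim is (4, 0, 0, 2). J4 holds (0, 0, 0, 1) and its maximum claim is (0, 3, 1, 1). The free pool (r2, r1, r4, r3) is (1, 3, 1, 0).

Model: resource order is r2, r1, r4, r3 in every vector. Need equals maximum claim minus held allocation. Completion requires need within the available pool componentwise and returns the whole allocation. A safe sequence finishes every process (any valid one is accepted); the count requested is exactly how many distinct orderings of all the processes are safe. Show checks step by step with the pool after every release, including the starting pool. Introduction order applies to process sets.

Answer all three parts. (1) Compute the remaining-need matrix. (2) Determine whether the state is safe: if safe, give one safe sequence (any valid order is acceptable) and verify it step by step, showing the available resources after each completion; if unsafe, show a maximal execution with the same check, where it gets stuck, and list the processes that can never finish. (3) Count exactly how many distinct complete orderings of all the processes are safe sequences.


(1) Remaining need (order r2, r1, r4, r3):
  J1: (2, 2, 4, 0)
  J6: (1, 0, 1, 2)
  J7: (1, 0, 1, 3)
  J3: (1, 0, 0, 1)
  J4: (0, 3, 1, 0)
(2) UNSAFE.
Key observation: after J4, J3, J6 the pool peaks at (5, 6, 3, 2), and each blocked process is short somewhere: J1 on r4; J7 on r3.
The run J4, J3, J6 cannot be extended any further. Check, step by step:
  pool = (1, 3, 1, 0)
  J4: need (0, 3, 1, 0) fits (1, 3, 1, 0); releases (0, 0, 0, 1), pool now (1, 3, 1, 1)
  J3: need (1, 0, 0, 1) fits (1, 3, 1, 1); releases (3, 0, 0, 1), pool now (4, 3, 1, 2)
  J6: need (1, 0, 1, 2) fits (4, 3, 1, 2); releases (1, 3, 2, 0), pool now (5, 6, 3, 2)
  blocked: J1 wants (2, 2, 4, 0), pool (5, 6, 3, 2) — not enough r4
  blocked: J7 wants (1, 0, 1, 3), pool (5, 6, 3, 2) — not enough r3
Processes that can never finish: J1 and J7.
(3) Precisely 0 of the possible complete orderings are safe sequences.


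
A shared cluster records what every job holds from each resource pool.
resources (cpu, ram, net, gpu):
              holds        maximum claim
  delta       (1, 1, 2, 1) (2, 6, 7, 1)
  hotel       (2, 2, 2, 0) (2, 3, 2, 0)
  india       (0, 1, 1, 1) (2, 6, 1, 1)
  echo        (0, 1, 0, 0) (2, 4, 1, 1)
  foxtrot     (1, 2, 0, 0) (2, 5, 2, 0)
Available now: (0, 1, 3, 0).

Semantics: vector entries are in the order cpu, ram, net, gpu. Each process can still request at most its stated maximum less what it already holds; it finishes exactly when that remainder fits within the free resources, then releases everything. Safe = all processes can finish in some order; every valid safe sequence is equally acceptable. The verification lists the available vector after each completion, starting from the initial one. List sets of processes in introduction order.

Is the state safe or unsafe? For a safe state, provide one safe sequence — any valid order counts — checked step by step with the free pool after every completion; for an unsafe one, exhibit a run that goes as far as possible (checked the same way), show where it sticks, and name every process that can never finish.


SAFE. One safe sequence: hotel, foxtrot, delta, echo, india.
Key observation: reading the order forward, hotel is the first process whose need (0, 1, 0, 0) meets the free pool (0, 1, 3, 0) exactly on a resource it requests.
Walking it through:
  pool = (0, 1, 3, 0)
  run hotel (needs (0, 1, 0, 0), free (0, 1, 3, 0)); after release of (2, 2, 2, 0) the pool is (2, 3, 5, 0)
  run foxtrot (needs (1, 3, 2, 0), free (2, 3, 5, 0)); after release of (1, 2, 0, 0) the pool is (3, 5, 5, 0)
  run delta (needs (1, 5, 5, 0), free (3, 5, 5, 0)); after release of (1, 1, 2, 1) the pool is (4, 6, 7, 1)
  run echo (needs (2, 3, 1, 1), free (4, 6, 7, 1)); after release of (0, 1, 0, 0) the pool is (4, 7, 7, 1)
  run india (needs (2, 5, 0, 0), free (4, 7, 7, 1)); after release of (0, 1, 1, 1) the pool is (4, 8, 8, 2)


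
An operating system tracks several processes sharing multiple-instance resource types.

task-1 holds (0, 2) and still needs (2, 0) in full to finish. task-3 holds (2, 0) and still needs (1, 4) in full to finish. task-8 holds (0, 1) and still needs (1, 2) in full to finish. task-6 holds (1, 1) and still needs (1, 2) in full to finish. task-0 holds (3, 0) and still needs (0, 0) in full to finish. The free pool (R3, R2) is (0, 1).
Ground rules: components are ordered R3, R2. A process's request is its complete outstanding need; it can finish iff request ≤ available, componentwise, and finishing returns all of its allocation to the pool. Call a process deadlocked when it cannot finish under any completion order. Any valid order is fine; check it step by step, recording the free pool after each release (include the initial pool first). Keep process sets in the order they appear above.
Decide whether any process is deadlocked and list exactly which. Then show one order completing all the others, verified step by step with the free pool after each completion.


No process is deadlocked.
Key observation: task-0 can run right away; the returned allocation unlocks the remaining processes in turn.
The rest can finish in the order task-0, task-1, task-6, task-8, task-3. Walking it through:
  pool = (0, 1)
  run task-0 (needs (0, 0), free (0, 1)); after release of (3, 0) the pool is (3, 1)
  run task-1 (needs (2, 0), free (3, 1)); after release of (0, 2) the pool is (3, 3)
  run task-6 (needs (1, 2), free (3, 3)); after release of (1, 1) the pool is (4, 4)
  run task-8 (needs (1, 2), free (4, 4)); after release of (0, 1) the pool is (4, 5)
  run task-3 (needs (1, 4), free (4, 5)); after release of (2, 0) the pool is (6, 5)


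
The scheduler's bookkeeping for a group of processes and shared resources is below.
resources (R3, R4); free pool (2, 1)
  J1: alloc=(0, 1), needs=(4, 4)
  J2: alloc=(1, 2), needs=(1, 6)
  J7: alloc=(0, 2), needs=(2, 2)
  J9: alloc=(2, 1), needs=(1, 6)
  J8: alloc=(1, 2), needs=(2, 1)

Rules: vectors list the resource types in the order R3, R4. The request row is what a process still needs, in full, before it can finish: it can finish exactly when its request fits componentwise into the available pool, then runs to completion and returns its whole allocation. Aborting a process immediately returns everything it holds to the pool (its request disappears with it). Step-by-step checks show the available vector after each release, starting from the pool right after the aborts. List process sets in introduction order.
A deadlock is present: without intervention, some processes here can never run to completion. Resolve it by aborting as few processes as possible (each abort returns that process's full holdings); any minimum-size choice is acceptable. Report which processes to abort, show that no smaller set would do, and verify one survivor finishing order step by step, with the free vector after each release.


Minimum abort set: J2.
Key observation: the deadlocked J1 becomes finishable only because J2 released (1, 2); it completes at step 2 below.
Minimality: the empty abort set fails — the state is deadlocked as it stands.
The survivors complete as J8, J1, J9, J7. Walking it through (starting from the post-abort pool):
  pool = (3, 3)
  J8 needs (2, 1) <= (3, 3) -> finishes; pool += (1, 2) = (4, 5)
  J1 needs (4, 4) <= (4, 5) -> finishes; pool += (0, 1) = (4, 6)
  J9 needs (1, 6) <= (4, 6) -> finishes; pool += (2, 1) = (6, 7)
  J7 needs (2, 2) <= (6, 7) -> finishes; pool += (0, 2) = (6, 9)


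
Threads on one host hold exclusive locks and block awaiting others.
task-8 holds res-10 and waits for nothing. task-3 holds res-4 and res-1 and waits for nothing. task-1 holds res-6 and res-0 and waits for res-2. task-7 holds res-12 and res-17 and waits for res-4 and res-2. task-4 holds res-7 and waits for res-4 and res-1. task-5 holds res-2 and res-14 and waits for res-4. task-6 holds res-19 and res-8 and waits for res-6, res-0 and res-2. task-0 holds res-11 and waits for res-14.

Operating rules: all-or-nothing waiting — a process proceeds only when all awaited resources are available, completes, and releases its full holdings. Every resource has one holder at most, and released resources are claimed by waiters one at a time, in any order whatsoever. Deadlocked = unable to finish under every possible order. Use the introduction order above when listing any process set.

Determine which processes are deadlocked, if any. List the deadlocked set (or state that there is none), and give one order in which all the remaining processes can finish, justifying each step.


The deadlocked set is empty.
Key observation: the wait graph is acyclic; completion cascades from the unblocked processes through everyone else.
One completion order for the rest: task-3, task-5, task-1, task-7, task-8, task-6, task-4, task-0.
Walking it through:
  run task-3 (it waits on nothing); releases res-4 and res-1
  run task-5 (all its waits — res-4 — are resolved); releases res-2 and res-14
  run task-1 (all its waits — res-2 — are resolved); releases res-6 and res-0
  run task-7 (all its waits — res-4 and res-2 — are resolved); releases res-12 and res-17
  run task-8 (it waits on nothing); releases res-10
  run task-6 (all its waits — res-6, res-0 and res-2 — are resolved); releases res-19 and res-8
  run task-4 (all its waits — res-4 and res-1 — are resolved); releases res-7
  run task-0 (all its waits — res-14 — are resolved); releases res-11


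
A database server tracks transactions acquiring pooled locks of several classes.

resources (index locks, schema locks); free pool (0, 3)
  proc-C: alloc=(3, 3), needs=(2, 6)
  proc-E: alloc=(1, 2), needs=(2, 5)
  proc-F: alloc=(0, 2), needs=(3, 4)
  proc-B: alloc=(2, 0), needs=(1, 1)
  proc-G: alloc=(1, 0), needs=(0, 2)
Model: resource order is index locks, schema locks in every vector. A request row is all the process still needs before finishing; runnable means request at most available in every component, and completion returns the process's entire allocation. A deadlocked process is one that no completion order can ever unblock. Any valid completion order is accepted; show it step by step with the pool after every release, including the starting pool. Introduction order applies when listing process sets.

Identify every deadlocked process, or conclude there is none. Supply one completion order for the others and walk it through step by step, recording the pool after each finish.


Deadlocked: proc-C, proc-E and proc-F.
Key observation: schema locks is the bottleneck — with proc-G, proc-B done the pool holds (3, 3), short of every remaining need.
One completion order for the rest: proc-G, proc-B. Walking it through:
  pool = (0, 3)
  run proc-G (needs (0, 2), free (0, 3)); after release of (1, 0) the pool is (1, 3)
  run proc-B (needs (1, 1), free (1, 3)); after release of (2, 0) the pool is (3, 3)
The stuck group stays short no matter what:
  blocked: proc-C wants (2, 6), pool (3, 3) — not enough schema locks
  blocked: proc-E wants (2, 5), pool (3, 3) — not enough schema locks
  blocked: proc-F wants (3, 4), pool (3, 3) — not enough schema locks


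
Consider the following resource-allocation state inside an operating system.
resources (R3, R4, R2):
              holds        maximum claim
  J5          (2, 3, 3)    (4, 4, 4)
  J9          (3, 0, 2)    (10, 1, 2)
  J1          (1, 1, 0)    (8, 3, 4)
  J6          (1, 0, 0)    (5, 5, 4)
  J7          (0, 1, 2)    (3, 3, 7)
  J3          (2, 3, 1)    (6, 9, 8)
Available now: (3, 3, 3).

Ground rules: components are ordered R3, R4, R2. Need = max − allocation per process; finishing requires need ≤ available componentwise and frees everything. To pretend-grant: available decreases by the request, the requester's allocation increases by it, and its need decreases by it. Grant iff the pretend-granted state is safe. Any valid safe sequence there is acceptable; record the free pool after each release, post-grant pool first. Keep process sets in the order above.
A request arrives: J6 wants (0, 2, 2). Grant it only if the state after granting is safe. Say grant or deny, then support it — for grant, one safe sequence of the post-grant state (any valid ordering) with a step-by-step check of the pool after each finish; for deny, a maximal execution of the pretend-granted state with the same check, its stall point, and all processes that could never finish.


GRANT: granting preserves safety; a valid post-grant sequence is J5, J6, J7, J3, J1, J9.
Key observation: with (3, 1, 1) left after the transfer, J5 can run at once — the state stays safe.
Check on the post-grant state, step by step:
  pool = (3, 1, 1)
  J5: need (2, 1, 1) fits (3, 1, 1); releases (2, 3, 3), pool now (5, 4, 4)
  J6: need (4, 3, 2) fits (5, 4, 4); releases (1, 2, 2), pool now (6, 6, 6)
  J7: need (3, 2, 5) fits (6, 6, 6); releases (0, 1, 2), pool now (6, 7, 8)
  J3: need (4, 6, 7) fits (6, 7, 8); releases (2, 3, 1), pool now (8, 10, 9)
  J1: need (7, 2, 4) fits (8, 10, 9); releases (1, 1, 0), pool now (9, 11, 9)
  J9: need (7, 1, 0) fits (9, 11, 9); releases (3, 0, 2), pool now (12, 11, 11)


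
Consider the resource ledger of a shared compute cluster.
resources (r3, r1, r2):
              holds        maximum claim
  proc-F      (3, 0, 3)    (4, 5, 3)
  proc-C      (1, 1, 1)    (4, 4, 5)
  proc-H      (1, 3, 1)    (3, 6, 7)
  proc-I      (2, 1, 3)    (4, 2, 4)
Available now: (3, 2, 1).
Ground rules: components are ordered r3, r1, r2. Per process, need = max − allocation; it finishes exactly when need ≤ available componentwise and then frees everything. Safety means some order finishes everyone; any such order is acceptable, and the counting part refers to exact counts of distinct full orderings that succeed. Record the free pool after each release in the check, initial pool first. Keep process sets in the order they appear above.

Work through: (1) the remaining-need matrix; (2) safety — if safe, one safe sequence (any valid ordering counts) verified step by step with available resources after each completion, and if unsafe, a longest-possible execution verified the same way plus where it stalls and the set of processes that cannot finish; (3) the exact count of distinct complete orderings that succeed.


(1) Need matrix, components ordered r3, r1, r2:
  proc-F: (1, 5, 0)
  proc-C: (3, 3, 4)
  proc-H: (2, 3, 6)
  proc-I: (2, 1, 1)
(2) The state is UNSAFE.
Key observation: after proc-I, proc-C the pool peaks at (6, 4, 5), and each blocked process is short somewhere: proc-F on r1; proc-H on r2.
The run proc-I, proc-C cannot be extended any further. Walking it through:
  pool = (3, 2, 1)
  run proc-I (needs (2, 1, 1), free (3, 2, 1)); after release of (2, 1, 3) the pool is (5, 3, 4)
  run proc-C (needs (3, 3, 4), free (5, 3, 4)); after release of (1, 1, 1) the pool is (6, 4, 5)
  proc-F cannot run: need (1, 5, 0) vs free (6, 4, 5) (insufficient r1)
  proc-H cannot run: need (2, 3, 6) vs free (6, 4, 5) (insufficient r2)
Permanently blocked: proc-F and proc-H.
(3) Precisely 0 of the possible complete orderings are safe sequences.


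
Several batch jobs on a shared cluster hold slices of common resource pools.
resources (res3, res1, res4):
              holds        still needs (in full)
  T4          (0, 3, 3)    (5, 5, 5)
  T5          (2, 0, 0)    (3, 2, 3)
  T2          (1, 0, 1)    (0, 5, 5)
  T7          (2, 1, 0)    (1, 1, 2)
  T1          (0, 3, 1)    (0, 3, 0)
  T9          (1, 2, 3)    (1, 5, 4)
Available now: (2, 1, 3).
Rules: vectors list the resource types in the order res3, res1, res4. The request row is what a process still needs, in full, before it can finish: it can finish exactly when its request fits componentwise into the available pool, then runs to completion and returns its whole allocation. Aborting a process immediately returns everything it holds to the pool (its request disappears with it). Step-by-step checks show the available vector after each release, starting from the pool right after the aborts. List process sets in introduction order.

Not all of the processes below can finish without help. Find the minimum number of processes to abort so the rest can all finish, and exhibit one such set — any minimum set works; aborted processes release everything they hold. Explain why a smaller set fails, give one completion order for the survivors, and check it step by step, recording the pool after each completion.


Minimum abort set: T9.
Key observation: before aborting T9, T1 was permanently blocked — no order could ever run it; afterwards it completes at step 1.
Minimality: the empty abort set fails — the state is deadlocked as it stands.
Survivors finish in the order: T1, T5, T2, T7, T4. Verifying each step (pool after the aborts first):
  pool = (3, 3, 6)
  T1 needs (0, 3, 0) <= (3, 3, 6) -> finishes; pool += (0, 3, 1) = (3, 6, 7)
  T5 needs (3, 2, 3) <= (3, 6, 7) -> finishes; pool += (2, 0, 0) = (5, 6, 7)
  T2 needs (0, 5, 5) <= (5, 6, 7) -> finishes; pool += (1, 0, 1) = (6, 6, 8)
  T7 needs (1, 1, 2) <= (6, 6, 8) -> finishes; pool += (2, 1, 0) = (8, 7, 8)
  T4 needs (5, 5, 5) <= (8, 7, 8) -> finishes; pool += (0, 3, 3) = (8, 10, 11)


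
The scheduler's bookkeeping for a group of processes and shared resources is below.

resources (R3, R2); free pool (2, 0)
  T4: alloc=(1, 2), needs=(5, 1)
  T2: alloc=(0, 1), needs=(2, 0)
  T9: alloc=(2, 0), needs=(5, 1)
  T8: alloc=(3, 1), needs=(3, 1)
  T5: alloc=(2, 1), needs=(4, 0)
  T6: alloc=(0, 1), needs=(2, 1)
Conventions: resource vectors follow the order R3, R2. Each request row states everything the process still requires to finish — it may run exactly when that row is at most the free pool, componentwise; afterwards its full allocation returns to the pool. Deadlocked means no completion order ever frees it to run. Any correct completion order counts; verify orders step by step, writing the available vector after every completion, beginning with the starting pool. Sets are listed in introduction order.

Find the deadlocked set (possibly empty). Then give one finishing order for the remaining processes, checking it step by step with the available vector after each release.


Deadlocked set: T4, T9, T8 and T5.
Key observation: once T2, T6 finish, the pool peaks at (2, 2) — and every remaining process still needs more R3 than that.
One completion order for the rest: T2, T6. Step-by-step check:
  pool = (2, 0)
  run T2 (needs (2, 0), free (2, 0)); after release of (0, 1) the pool is (2, 1)
  run T6 (needs (2, 1), free (2, 1)); after release of (0, 1) the pool is (2, 2)
The stuck group stays short no matter what:
  T4 cannot run: need (5, 1) vs free (2, 2) (insufficient R3)
  T9 cannot run: need (5, 1) vs free (2, 2) (insufficient R3)
  T8 cannot run: need (3, 1) vs free (2, 2) (insufficient R3)
  T5 cannot run: need (4, 0) vs free (2, 2) (insufficient R3)


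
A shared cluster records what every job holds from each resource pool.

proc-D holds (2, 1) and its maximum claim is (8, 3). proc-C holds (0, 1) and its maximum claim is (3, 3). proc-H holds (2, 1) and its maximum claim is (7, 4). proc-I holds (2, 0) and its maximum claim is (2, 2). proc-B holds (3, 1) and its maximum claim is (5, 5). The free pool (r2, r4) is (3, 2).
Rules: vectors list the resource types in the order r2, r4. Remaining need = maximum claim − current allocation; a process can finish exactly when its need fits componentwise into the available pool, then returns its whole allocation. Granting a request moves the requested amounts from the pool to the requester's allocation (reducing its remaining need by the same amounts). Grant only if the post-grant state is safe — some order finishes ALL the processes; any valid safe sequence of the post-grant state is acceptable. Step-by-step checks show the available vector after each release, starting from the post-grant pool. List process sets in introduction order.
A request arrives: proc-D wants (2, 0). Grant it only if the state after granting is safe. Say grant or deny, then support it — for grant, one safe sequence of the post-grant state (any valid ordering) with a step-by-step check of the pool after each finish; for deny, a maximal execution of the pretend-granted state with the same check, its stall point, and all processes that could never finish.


DENY. Granting would leave the state unsafe.
Key observation: after proc-I, proc-C the pool peaks at (3, 3), and each blocked process is short somewhere: proc-D on r2; proc-H on r2; proc-B on r4.
Pretend the grant happened; the run proc-I, proc-C goes as far as possible. Verifying each step:
  pool = (1, 2)
  run proc-I (needs (0, 2), free (1, 2)); after release of (2, 0) the pool is (3, 2)
  run proc-C (needs (3, 2), free (3, 2)); after release of (0, 1) the pool is (3, 3)
  proc-D still needs (4, 2) but only (3, 3) is free — short on r2
  proc-H still needs (5, 3) but only (3, 3) is free — short on r2
  proc-B still needs (2, 4) but only (3, 3) is free — short on r4
Processes that could never finish after the grant: proc-D, proc-H and proc-B.


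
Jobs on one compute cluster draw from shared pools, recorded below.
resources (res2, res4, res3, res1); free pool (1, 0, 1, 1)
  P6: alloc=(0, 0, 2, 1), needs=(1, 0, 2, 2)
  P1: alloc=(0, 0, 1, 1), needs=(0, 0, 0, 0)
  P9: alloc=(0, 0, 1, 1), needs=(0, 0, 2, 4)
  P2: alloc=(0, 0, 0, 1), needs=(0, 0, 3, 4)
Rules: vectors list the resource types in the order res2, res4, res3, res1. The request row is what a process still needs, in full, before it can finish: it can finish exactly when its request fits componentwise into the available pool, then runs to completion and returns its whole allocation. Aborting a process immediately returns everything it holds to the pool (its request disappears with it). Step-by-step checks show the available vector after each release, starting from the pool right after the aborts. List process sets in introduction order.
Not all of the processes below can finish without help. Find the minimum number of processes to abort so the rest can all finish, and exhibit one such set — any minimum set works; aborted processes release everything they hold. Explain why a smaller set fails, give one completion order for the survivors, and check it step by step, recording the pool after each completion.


The answer: abort P9.
Key observation: P2 could never have finished before the abort; with (0, 0, 1, 1) returned by P9, it fits at step 3.
No smaller set exists: with zero aborts the deadlock remains.
Survivors finish in the order: P1, P6, P2. Verifying each step (pool after the aborts first):
  pool = (1, 0, 2, 2)
  P1 needs (0, 0, 0, 0) <= (1, 0, 2, 2) -> finishes; pool += (0, 0, 1, 1) = (1, 0, 3, 3)
  P6 needs (1, 0, 2, 2) <= (1, 0, 3, 3) -> finishes; pool += (0, 0, 2, 1) = (1, 0, 5, 4)
  P2 needs (0, 0, 3, 4) <= (1, 0, 5, 4) -> finishes; pool += (0, 0, 0, 1) = (1, 0, 5, 5)


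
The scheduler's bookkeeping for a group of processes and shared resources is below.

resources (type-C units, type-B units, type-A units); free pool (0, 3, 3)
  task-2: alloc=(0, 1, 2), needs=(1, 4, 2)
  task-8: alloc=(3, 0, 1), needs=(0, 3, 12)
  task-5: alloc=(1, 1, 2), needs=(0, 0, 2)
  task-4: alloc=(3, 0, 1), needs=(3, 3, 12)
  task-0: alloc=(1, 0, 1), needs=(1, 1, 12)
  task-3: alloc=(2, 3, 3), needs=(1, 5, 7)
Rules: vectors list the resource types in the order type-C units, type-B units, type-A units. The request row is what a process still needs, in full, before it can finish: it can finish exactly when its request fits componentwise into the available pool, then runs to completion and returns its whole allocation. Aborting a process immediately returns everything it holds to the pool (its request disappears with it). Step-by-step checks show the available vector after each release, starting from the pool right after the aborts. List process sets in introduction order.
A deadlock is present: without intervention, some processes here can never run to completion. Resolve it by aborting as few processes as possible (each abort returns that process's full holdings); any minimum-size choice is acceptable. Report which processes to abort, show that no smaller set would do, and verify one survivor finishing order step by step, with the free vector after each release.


Abort task-8 and task-0.
Key observation: aborting task-8 and task-0 returns (4, 0, 2), and task-4 — hopeless before — runs at step 4 with the returned capacity in the pool.
No one abort is enough; case by case: task-2 alone leaves task-8 blocked (short on type-A units); task-8 alone leaves task-4 blocked (short on type-A units); task-5 alone leaves task-8 blocked (short on type-A units); task-4 alone leaves task-8 blocked (short on type-A units); task-0 alone leaves task-8 blocked (short on type-A units); task-3 alone leaves task-8 blocked (short on type-A units).
Survivors finish in the order: task-5, task-2, task-3, task-4. Verifying each step (pool after the aborts first):
  pool = (4, 3, 5)
  task-5 needs (0, 0, 2) <= (4, 3, 5) -> finishes; pool += (1, 1, 2) = (5, 4, 7)
  task-2 needs (1, 4, 2) <= (5, 4, 7) -> finishes; pool += (0, 1, 2) = (5, 5, 9)
  task-3 needs (1, 5, 7) <= (5, 5, 9) -> finishes; pool += (2, 3, 3) = (7, 8, 12)
  task-4 needs (3, 3, 12) <= (7, 8, 12) -> finishes; pool += (3, 0, 1) = (10, 8, 13)


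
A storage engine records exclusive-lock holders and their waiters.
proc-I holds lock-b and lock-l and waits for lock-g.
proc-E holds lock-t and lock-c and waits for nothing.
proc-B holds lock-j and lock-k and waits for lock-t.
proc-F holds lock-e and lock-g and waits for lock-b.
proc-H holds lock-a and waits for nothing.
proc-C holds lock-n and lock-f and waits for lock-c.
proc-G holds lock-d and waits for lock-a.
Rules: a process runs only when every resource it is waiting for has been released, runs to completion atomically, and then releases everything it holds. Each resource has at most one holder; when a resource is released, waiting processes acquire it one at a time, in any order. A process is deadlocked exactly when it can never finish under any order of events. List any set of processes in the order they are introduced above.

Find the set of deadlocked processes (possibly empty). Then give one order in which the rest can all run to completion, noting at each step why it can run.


Deadlocked set: proc-I and proc-F.
Key observation: proc-I -> proc-F -> proc-I is a circular wait — nothing in it can go first; no other process is dragged down with it.
The rest can finish in the order proc-E, proc-H, proc-B, proc-G, proc-C.
Check, step by step:
  proc-E: no waits; runs immediately, freeing lock-t and lock-c
  proc-H: no waits; runs immediately, freeing lock-a
  run proc-B (all its waits — lock-t — are resolved); releases lock-j and lock-k
  run proc-G (all its waits — lock-a — are resolved); releases lock-d
  run proc-C (all its waits — lock-c — are resolved); releases lock-n and lock-f


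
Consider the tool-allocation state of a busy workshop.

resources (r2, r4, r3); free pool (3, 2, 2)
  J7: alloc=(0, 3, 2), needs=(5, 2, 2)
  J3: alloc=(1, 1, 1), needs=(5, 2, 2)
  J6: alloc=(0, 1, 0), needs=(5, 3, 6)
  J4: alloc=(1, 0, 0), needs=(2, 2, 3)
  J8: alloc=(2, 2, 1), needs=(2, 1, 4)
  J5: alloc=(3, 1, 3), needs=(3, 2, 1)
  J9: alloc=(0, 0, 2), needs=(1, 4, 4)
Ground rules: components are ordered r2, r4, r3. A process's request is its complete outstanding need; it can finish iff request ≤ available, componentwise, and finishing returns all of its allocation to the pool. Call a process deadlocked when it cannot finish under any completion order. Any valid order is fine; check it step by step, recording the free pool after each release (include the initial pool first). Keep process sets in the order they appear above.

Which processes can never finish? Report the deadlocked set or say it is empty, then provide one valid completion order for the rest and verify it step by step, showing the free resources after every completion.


Nothing here is deadlocked.
Key observation: there is always a runnable process — J5 first — so the state unwinds completely.
The rest can finish in the order J5, J8, J4, J3, J7, J6, J9. Step-by-step check:
  pool = (3, 2, 2)
  run J5 (needs (3, 2, 1), free (3, 2, 2)); after release of (3, 1, 3) the pool is (6, 3, 5)
  run J8 (needs (2, 1, 4), free (6, 3, 5)); after release of (2, 2, 1) the pool is (8, 5, 6)
  run J4 (needs (2, 2, 3), free (8, 5, 6)); after release of (1, 0, 0) the pool is (9, 5, 6)
  run J3 (needs (5, 2, 2), free (9, 5, 6)); after release of (1, 1, 1) the pool is (10, 6, 7)
  run J7 (needs (5, 2, 2), free (10, 6, 7)); after release of (0, 3, 2) the pool is (10, 9, 9)
  run J6 (needs (5, 3, 6), free (10, 9, 9)); after release of (0, 1, 0) the pool is (10, 10, 9)
  run J9 (needs (1, 4, 4), free (10, 10, 9)); after release of (0, 0, 2) the pool is (10, 10, 11)


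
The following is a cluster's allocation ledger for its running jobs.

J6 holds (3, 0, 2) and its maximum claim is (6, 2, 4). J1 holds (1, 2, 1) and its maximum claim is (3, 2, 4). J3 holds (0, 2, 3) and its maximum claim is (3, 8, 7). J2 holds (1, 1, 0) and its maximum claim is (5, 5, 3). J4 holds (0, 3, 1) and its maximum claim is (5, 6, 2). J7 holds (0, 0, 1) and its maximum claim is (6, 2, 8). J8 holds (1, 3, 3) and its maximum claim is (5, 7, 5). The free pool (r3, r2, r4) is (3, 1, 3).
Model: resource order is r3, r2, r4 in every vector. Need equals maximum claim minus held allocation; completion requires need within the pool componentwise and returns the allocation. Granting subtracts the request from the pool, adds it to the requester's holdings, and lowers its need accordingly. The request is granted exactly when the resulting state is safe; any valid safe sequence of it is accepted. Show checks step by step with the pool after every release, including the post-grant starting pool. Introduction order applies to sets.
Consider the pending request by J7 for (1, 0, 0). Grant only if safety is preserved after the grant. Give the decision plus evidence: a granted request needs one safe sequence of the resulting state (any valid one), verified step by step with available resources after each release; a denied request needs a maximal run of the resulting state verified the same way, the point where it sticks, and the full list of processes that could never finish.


GRANT. The post-grant state is safe; one safe sequence: J1, J6, J4, J2, J7, J8, J3.
Key observation: post-grant, (2, 1, 3) remains, and an order beginning with J1 completes everyone.
Step-by-step check of the post-grant state:
  pool = (2, 1, 3)
  J1 needs (2, 0, 3) <= (2, 1, 3) -> finishes; pool += (1, 2, 1) = (3, 3, 4)
  J6 needs (3, 2, 2) <= (3, 3, 4) -> finishes; pool += (3, 0, 2) = (6, 3, 6)
  J4 needs (5, 3, 1) <= (6, 3, 6) -> finishes; pool += (0, 3, 1) = (6, 6, 7)
  J2 needs (4, 4, 3) <= (6, 6, 7) -> finishes; pool += (1, 1, 0) = (7, 7, 7)
  J7 needs (5, 2, 7) <= (7, 7, 7) -> finishes; pool += (1, 0, 1) = (8, 7, 8)
  J8 needs (4, 4, 2) <= (8, 7, 8) -> finishes; pool += (1, 3, 3) = (9, 10, 11)
  J3 needs (3, 6, 4) <= (9, 10, 11) -> finishes; pool += (0, 2, 3) = (9, 12, 14)


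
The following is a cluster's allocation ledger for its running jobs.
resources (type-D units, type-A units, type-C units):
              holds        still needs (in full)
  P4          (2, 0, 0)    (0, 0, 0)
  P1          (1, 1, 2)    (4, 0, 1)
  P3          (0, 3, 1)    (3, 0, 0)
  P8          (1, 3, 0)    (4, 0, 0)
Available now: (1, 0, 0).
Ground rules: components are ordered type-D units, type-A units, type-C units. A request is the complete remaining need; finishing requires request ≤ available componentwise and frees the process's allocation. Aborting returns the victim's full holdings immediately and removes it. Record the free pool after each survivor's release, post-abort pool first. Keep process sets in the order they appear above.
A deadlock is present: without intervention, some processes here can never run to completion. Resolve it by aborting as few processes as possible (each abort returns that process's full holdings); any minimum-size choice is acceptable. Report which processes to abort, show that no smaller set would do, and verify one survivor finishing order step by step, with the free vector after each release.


Abort P1.
Key observation: aborting P1 returns (1, 1, 2), and P8 — hopeless before — runs at step 2 with the returned capacity in the pool.
Minimality: the empty abort set fails — the state is deadlocked as it stands.
The survivors complete as P4, P8, P3. Step-by-step check (starting from the post-abort pool):
  pool = (2, 1, 2)
  P4 needs (0, 0, 0) <= (2, 1, 2) -> finishes; pool += (2, 0, 0) = (4, 1, 2)
  P8 needs (4, 0, 0) <= (4, 1, 2) -> finishes; pool += (1, 3, 0) = (5, 4, 2)
  P3 needs (3, 0, 0) <= (5, 4, 2) -> finishes; pool += (0, 3, 1) = (5, 7, 3)


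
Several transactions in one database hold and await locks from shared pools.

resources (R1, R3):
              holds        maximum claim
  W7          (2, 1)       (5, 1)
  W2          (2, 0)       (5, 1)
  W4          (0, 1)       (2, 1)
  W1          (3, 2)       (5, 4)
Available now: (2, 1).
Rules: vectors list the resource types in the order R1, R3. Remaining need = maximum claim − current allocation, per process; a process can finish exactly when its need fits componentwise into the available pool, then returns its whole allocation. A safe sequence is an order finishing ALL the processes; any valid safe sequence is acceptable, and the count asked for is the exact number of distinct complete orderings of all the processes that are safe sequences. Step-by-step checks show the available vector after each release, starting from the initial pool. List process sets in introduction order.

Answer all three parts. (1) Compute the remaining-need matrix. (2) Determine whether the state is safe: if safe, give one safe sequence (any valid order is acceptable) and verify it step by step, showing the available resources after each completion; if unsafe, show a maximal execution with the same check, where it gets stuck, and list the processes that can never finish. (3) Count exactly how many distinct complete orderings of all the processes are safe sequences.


(1) Outstanding need per process (order R1, R3):
  W7: (3, 0)
  W2: (3, 1)
  W4: (2, 0)
  W1: (2, 2)
(2) SAFE — a valid safe sequence is W4, W1, W7, W2.
Key observation: the order's first zero-slack moment is W4 ((2, 0) needed, (2, 1) free — a requested resource with nothing to spare).
Step-by-step check:
  pool = (2, 1)
  run W4 (needs (2, 0), free (2, 1)); after release of (0, 1) the pool is (2, 2)
  run W1 (needs (2, 2), free (2, 2)); after release of (3, 2) the pool is (5, 4)
  run W7 (needs (3, 0), free (5, 4)); after release of (2, 1) the pool is (7, 5)
  run W2 (needs (3, 1), free (7, 5)); after release of (2, 0) the pool is (9, 5)
(3) Exactly 2 of the possible complete orderings are safe sequences.


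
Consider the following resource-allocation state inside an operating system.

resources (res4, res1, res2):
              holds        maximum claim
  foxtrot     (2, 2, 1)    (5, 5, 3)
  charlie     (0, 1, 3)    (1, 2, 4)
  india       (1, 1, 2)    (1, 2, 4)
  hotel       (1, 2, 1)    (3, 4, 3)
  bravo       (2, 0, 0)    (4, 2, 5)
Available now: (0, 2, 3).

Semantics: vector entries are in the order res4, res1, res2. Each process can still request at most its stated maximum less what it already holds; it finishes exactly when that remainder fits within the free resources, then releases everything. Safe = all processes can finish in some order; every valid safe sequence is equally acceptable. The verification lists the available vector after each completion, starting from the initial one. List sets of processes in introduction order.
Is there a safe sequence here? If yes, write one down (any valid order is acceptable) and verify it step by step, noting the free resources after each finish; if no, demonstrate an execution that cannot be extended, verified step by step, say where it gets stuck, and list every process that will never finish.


The state is UNSAFE.
Key observation: the wall is res4: completing india, charlie brings the pool only to (1, 4, 8), and all the rest need more.
A maximal execution: india, charlie — then nothing else fits. Check, step by step:
  pool = (0, 2, 3)
  india: need (0, 1, 2) fits (0, 2, 3); releases (1, 1, 2), pool now (1, 3, 5)
  charlie: need (1, 1, 1) fits (1, 3, 5); releases (0, 1, 3), pool now (1, 4, 8)
  blocked: foxtrot wants (3, 3, 2), pool (1, 4, 8) — not enough res4
  blocked: hotel wants (2, 2, 2), pool (1, 4, 8) — not enough res4
  blocked: bravo wants (2, 2, 5), pool (1, 4, 8) — not enough res4
Permanently blocked: foxtrot, hotel and bravo.


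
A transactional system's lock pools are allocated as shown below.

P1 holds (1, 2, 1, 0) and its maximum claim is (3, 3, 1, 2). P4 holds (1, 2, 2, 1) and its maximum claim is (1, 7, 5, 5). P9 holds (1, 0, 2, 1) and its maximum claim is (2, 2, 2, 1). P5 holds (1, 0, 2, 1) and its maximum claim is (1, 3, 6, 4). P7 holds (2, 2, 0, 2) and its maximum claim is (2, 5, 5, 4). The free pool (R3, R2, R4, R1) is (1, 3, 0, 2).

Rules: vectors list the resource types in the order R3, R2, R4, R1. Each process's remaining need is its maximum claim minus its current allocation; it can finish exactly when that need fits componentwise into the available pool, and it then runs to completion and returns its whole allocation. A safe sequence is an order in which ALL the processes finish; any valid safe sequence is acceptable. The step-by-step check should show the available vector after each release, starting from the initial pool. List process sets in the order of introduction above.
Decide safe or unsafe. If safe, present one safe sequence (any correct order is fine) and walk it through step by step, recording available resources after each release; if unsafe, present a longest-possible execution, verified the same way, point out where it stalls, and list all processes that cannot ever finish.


The state is UNSAFE.
Key observation: after P9, P1 the pool peaks at (3, 5, 3, 3), and each blocked process is short somewhere: P4 on R1; P5 on R4; P7 on R4.
The run P9, P1 cannot be extended any further. Step-by-step check:
  pool = (1, 3, 0, 2)
  P9 needs (1, 2, 0, 0) <= (1, 3, 0, 2) -> finishes; pool += (1, 0, 2, 1) = (2, 3, 2, 3)
  P1 needs (2, 1, 0, 2) <= (2, 3, 2, 3) -> finishes; pool += (1, 2, 1, 0) = (3, 5, 3, 3)
  P4 cannot run: need (0, 5, 3, 4) vs free (3, 5, 3, 3) (insufficient R1)
  P5 cannot run: need (0, 3, 4, 3) vs free (3, 5, 3, 3) (insufficient R4)
  P7 cannot run: need (0, 3, 5, 2) vs free (3, 5, 3, 3) (insufficient R4)
Never able to finish: P4, P5 and P7.
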